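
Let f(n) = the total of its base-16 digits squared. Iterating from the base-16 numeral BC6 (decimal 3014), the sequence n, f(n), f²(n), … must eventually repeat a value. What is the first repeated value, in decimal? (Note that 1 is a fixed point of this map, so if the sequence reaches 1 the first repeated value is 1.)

85

3014 = (11,12,6)_16 → 301
301 = (1,2,13)_16 → 174
174 = (10,14)_16 → 296
296 = (1,2,8)_16 → 69
69 = (4,5)_16 → 41
41 = (2,9)_16 → 85
85 = (5,5)_16 → 50
50 = (3,2)_16 → 13
13 = (13)_16 → 169
169 = (10,9)_16 → 181
181 = (11,5)_16 → 146
146 = (9,2)_16 → 85  — 85 already appeared earlier.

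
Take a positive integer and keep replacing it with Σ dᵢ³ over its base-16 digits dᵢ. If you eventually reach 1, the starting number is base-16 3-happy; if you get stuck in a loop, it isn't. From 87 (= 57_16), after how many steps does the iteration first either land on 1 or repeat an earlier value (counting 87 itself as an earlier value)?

5

87 = (5,7)_16 → 5³ + 7³ = 468
468 = (1,13,4)_16 → 1³ + 13³ + 4³ = 2262
2262 = (8,13,6)_16 → 8³ + 13³ + 6³ = 2925
2925 = (11,6,13)_16 → 11³ + 6³ + 13³ = 3744
3744 = (14,10,0)_16 → 14³ + 10³ + 0³ = 3744  — 3744 repeats.
That took 5 steps.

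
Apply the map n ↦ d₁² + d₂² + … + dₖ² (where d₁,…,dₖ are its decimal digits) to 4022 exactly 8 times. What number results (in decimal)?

145

4022 → 4² + 0² + 2² + 2² = 24
24 → 2² + 4² = 20
20 → 2² + 0² = 4
4 → 4² = 16
16 → 1² + 6² = 37
37 → 3² + 7² = 58
58 → 5² + 8² = 89
89 → 8² + 9² = 145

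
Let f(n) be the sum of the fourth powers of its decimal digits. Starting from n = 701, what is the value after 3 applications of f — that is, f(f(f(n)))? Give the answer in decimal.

701 → 7⁴ + 0⁴ + 1⁴ = 2401 + 0 + 1 = 2402
2402 → 2⁴ + 4⁴ + 0⁴ + 2⁴ = 16 + 256 + 0 + 16 = 288
288 → 2⁴ + 8⁴ + 8⁴ = 16 + 4096 + 4096 = 8208

8208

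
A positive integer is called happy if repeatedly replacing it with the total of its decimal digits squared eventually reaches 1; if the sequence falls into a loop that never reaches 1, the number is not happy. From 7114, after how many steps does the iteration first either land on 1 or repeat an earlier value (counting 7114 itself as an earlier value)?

11

7114 → 7² + 1² + 1² + 4² = 67
67 → 6² + 7² = 85
85 → 8² + 5² = 89
89 → 8² + 9² = 145
145 → 1² + 4² + 5² = 42
42 → 4² + 2² = 20
20 → 2² + 0² = 4
4 → 4² = 16
16 → 1² + 6² = 37
37 → 3² + 7² = 58
58 → 5² + 8² = 89  — 89 repeats.
That took 11 steps.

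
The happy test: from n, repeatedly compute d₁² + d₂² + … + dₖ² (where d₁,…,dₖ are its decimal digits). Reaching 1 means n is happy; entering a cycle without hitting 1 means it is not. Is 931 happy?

happy

931 → 9² + 3² + 1² = 91
91 → 9² + 1² = 82
82 → 8² + 2² = 68
68 → 6² + 8² = 100
100 → 1² + 0² + 0² = 1  — reached 1.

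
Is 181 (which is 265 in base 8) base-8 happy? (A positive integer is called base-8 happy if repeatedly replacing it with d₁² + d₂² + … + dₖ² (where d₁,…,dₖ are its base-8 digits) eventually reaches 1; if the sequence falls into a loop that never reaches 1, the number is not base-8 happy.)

181 = (2,6,5)_8 → 2² + 6² + 5² = 4 + 36 + 25 = 65
65 = (1,0,1)_8 → 1² + 0² + 1² = 1 + 0 + 1 = 2
2 = (2)_8 → 2² = 4
4 = (4)_8 → 4² = 16
16 = (2,0)_8 → 2² + 0² = 4 + 0 = 4  — 4 already seen; the sequence cycles without reaching 1.

not base-8 happy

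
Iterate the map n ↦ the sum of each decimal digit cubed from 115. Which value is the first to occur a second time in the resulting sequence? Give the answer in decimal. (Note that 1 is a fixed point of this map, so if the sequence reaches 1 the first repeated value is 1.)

115 → 1³ + 1³ + 5³ = 1 + 1 + 125 = 127
127 → 1³ + 2³ + 7³ = 1 + 8 + 343 = 352
352 → 3³ + 5³ + 2³ = 27 + 125 + 8 = 160
160 → 1³ + 6³ + 0³ = 1 + 216 + 0 = 217
217 → 2³ + 1³ + 7³ = 8 + 1 + 343 = 352  — 352 already appeared earlier.

352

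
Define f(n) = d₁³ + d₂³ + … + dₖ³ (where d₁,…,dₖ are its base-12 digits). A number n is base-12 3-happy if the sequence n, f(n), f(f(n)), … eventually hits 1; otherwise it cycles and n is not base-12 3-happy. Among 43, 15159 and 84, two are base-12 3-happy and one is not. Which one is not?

84

43: 43 → 370 → 1224 → 728 → 637 → 190 → 1028 → 856 → 1520 → 1728 → 1  — reaches 1 (base-12 3-happy)
15159: 15159 → 1295 → 3174 → 1217 → 762 → 368 → 736 → 190 → 1028 → 856 → 1520 → 1728 → 1  — reaches 1 (base-12 3-happy)
84: 84 → 343 → 415 → 1351 → 1136 → 1855 → 1344 → 793 → 342 → 288 → 8 → 512 → 755 → 1464 → 1008 → 343  — repeats 343 (not base-12 3-happy)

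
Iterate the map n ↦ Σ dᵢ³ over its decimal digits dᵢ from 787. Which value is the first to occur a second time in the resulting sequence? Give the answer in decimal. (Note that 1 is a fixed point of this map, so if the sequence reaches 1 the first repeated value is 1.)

787 → 7³ + 8³ + 7³ = 343 + 512 + 343 = 1198
1198 → 1³ + 1³ + 9³ + 8³ = 1 + 1 + 729 + 512 = 1243
1243 → 1³ + 2³ + 4³ + 3³ = 1 + 8 + 64 + 27 = 100
100 → 1³ + 0³ + 0³ = 1 + 0 + 0 = 1  — reached the fixed point 1.
1 → 1, so 1 is the first repeated value.

1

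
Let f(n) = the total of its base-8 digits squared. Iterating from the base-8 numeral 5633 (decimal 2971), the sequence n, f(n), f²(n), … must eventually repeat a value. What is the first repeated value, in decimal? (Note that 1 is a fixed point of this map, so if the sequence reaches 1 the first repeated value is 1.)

25

2971 = (5,6,3,3)_8 → 5² + 6² + 3² + 3² = 79
79 = (1,1,7)_8 → 1² + 1² + 7² = 51
51 = (6,3)_8 → 6² + 3² = 45
45 = (5,5)_8 → 5² + 5² = 50
50 = (6,2)_8 → 6² + 2² = 40
40 = (5,0)_8 → 5² + 0² = 25
25 = (3,1)_8 → 3² + 1² = 10
10 = (1,2)_8 → 1² + 2² = 5
5 = (5)_8 → 5² = 25  — 25 already appeared earlier.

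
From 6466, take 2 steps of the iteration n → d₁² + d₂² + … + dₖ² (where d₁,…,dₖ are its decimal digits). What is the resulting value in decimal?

6466 → 6² + 4² + 6² + 6² = 36 + 16 + 36 + 36 = 124
124 → 1² + 2² + 4² = 1 + 4 + 16 = 21

21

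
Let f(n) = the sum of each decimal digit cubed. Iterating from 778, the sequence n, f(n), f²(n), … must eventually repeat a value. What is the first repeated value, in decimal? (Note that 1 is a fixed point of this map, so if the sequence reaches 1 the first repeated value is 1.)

778 → 1198
1198 → 1243
1243 → 100
100 → 1  — reached the fixed point 1.
1 → 1, so 1 is the first repeated value.

1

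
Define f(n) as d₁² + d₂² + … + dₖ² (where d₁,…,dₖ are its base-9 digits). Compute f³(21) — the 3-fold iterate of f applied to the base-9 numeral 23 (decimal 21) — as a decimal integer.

21 = (2,3)_9 → 13
13 = (1,4)_9 → 17
17 = (1,8)_9 → 65

65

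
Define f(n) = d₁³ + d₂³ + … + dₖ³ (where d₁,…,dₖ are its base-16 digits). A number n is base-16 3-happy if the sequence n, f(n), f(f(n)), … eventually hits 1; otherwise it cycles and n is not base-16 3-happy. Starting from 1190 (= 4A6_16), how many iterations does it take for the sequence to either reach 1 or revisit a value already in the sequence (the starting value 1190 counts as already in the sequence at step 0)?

13

1190 = (4,10,6)_16 → 4³ + 10³ + 6³ = 1280
1280 = (5,0,0)_16 → 5³ + 0³ + 0³ = 125
125 = (7,13)_16 → 7³ + 13³ = 2540
2540 = (9,14,12)_16 → 9³ + 14³ + 12³ = 5201
5201 = (1,4,5,1)_16 → 1³ + 4³ + 5³ + 1³ = 191
191 = (11,15)_16 → 11³ + 15³ = 4706
4706 = (1,2,6,2)_16 → 1³ + 2³ + 6³ + 2³ = 233
233 = (14,9)_16 → 14³ + 9³ = 3473
3473 = (13,9,1)_16 → 13³ + 9³ + 1³ = 2927
2927 = (11,6,15)_16 → 11³ + 6³ + 15³ = 4922
4922 = (1,3,3,10)_16 → 1³ + 3³ + 3³ + 10³ = 1055
1055 = (4,1,15)_16 → 4³ + 1³ + 15³ = 3440
3440 = (13,7,0)_16 → 13³ + 7³ + 0³ = 2540  — 2540 repeats.
That took 13 steps.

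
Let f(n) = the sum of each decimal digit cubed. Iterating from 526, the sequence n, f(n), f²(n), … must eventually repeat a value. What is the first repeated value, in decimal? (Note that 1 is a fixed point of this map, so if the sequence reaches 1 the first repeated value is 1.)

526 → 5³ + 2³ + 6³ = 349
349 → 3³ + 4³ + 9³ = 820
820 → 8³ + 2³ + 0³ = 520
520 → 5³ + 2³ + 0³ = 133
133 → 1³ + 3³ + 3³ = 55
55 → 5³ + 5³ = 250
250 → 2³ + 5³ + 0³ = 133  — 133 already appeared earlier.

133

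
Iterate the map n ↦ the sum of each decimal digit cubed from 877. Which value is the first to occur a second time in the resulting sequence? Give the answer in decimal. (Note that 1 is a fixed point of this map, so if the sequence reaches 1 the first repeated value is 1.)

877 → 8³ + 7³ + 7³ = 512 + 343 + 343 = 1198
1198 → 1³ + 1³ + 9³ + 8³ = 1 + 1 + 729 + 512 = 1243
1243 → 1³ + 2³ + 4³ + 3³ = 1 + 8 + 64 + 27 = 100
100 → 1³ + 0³ + 0³ = 1 + 0 + 0 = 1  — reached the fixed point 1.
1 → 1, so 1 is the first repeated value.

1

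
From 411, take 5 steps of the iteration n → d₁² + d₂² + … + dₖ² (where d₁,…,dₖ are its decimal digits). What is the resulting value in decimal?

411 → 4² + 1² + 1² = 16 + 1 + 1 = 18
18 → 1² + 8² = 1 + 64 = 65
65 → 6² + 5² = 36 + 25 = 61
61 → 6² + 1² = 36 + 1 = 37
37 → 3² + 7² = 9 + 49 = 58

58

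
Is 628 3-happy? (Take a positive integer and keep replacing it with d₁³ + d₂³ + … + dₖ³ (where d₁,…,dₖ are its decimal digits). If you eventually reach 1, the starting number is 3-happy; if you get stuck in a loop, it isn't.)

628 → 6³ + 2³ + 8³ = 216 + 8 + 512 = 736
736 → 7³ + 3³ + 6³ = 343 + 27 + 216 = 586
586 → 5³ + 8³ + 6³ = 125 + 512 + 216 = 853
853 → 8³ + 5³ + 3³ = 512 + 125 + 27 = 664
664 → 6³ + 6³ + 4³ = 216 + 216 + 64 = 496
496 → 4³ + 9³ + 6³ = 64 + 729 + 216 = 1009
1009 → 1³ + 0³ + 0³ + 9³ = 1 + 0 + 0 + 729 = 730
730 → 7³ + 3³ + 0³ = 343 + 27 + 0 = 370
370 → 3³ + 7³ + 0³ = 27 + 343 + 0 = 370  — 370 already seen; the sequence cycles without reaching 1.

not 3-happy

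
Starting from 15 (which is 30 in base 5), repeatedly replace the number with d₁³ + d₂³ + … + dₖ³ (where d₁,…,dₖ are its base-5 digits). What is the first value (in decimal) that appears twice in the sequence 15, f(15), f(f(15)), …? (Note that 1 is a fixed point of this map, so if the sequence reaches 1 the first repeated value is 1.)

9

15 = (3,0)_5 → 3³ + 0³ = 27 + 0 = 27
27 = (1,0,2)_5 → 1³ + 0³ + 2³ = 1 + 0 + 8 = 9
9 = (1,4)_5 → 1³ + 4³ = 1 + 64 = 65
65 = (2,3,0)_5 → 2³ + 3³ + 0³ = 8 + 27 + 0 = 35
35 = (1,2,0)_5 → 1³ + 2³ + 0³ = 1 + 8 + 0 = 9  — 9 already appeared earlier.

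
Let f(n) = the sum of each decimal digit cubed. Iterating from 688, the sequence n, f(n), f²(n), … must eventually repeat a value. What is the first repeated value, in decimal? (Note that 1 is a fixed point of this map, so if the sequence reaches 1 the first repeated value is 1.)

370

688 → 6³ + 8³ + 8³ = 1240
1240 → 1³ + 2³ + 4³ + 0³ = 73
73 → 7³ + 3³ = 370
370 → 3³ + 7³ + 0³ = 370  — 370 already appeared earlier.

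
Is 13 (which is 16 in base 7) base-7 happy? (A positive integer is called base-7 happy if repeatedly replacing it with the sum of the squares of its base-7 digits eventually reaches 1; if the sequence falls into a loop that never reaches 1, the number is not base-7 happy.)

13 = (1,6)_7 → 1² + 6² = 37
37 = (5,2)_7 → 5² + 2² = 29
29 = (4,1)_7 → 4² + 1² = 17
17 = (2,3)_7 → 2² + 3² = 13  — 13 already seen; the sequence cycles without reaching 1.

not base-7 happy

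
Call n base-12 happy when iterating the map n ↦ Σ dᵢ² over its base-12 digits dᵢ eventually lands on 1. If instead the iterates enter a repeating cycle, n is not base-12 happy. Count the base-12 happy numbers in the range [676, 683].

1

676: 676 → 96 → 64 → 41 → 34 → 104 → 128 → 164 → 66 → 61 → 26 → 8 → 64  (repeats 64)
677: 677 → 105 → 145 → 2 → 4 → 16 → 17 → 26 → 8 → 64 → 41 → 34 → 104 → 128 → 164 → 66 → 61 → 26  (repeats 26)
678: 678 → 116 → 145 → 2 → 4 → 16 → 17 → 26 → 8 → 64 → 41 → 34 → 104 → 128 → 164 → 66 → 61 → 26  (repeats 26)
679: 679 → 129 → 181 → 11 → 121 → 101 → 89 → 74 → 40 → 25 → 5 → 25  (repeats 25)
680: 680 → 144 → 1  (reaches 1)
681: 681 → 161 → 27 → 13 → 2 → 4 → 16 → 17 → 26 → 8 → 64 → 41 → 34 → 104 → 128 → 164 → 66 → 61 → 26  (repeats 26)
682: 682 → 180 → 10 → 100 → 80 → 100  (repeats 100)
683: 683 → 201 → 98 → 68 → 89 → 74 → 40 → 25 → 5 → 25  (repeats 25)
base-12 happy: 680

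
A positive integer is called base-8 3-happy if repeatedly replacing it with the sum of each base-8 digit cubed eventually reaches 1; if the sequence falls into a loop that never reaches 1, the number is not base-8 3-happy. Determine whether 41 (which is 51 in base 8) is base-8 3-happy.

41 = (5,1)_8 → 126
126 = (1,7,6)_8 → 560
560 = (1,0,6,0)_8 → 217
217 = (3,3,1)_8 → 55
55 = (6,7)_8 → 559
559 = (1,0,5,7)_8 → 469
469 = (7,2,5)_8 → 476
476 = (7,3,4)_8 → 434
434 = (6,6,2)_8 → 440
440 = (6,7,0)_8 → 559  — 559 already seen; the sequence cycles without reaching 1.

not base-8 3-happy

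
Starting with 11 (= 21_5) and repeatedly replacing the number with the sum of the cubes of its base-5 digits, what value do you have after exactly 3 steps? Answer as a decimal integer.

11 = (2,1)_5 → 2³ + 1³ = 8 + 1 = 9
9 = (1,4)_5 → 1³ + 4³ = 1 + 64 = 65
65 = (2,3,0)_5 → 2³ + 3³ + 0³ = 8 + 27 + 0 = 35

35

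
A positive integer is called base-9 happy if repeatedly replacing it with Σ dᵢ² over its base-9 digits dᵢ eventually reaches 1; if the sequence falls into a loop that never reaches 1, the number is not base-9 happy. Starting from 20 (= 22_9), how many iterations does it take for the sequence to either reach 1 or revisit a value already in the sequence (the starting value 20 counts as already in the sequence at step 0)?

4

20 = (2,2)_9 → 2² + 2² = 4 + 4 = 8
8 = (8)_9 → 8² = 64
64 = (7,1)_9 → 7² + 1² = 49 + 1 = 50
50 = (5,5)_9 → 5² + 5² = 25 + 25 = 50  — 50 repeats.
That took 4 steps.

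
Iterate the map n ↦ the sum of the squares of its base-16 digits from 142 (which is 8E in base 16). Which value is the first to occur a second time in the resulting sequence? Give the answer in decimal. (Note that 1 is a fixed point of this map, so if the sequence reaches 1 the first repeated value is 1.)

1

142 = (8,14)_16 → 8² + 14² = 260
260 = (1,0,4)_16 → 1² + 0² + 4² = 17
17 = (1,1)_16 → 1² + 1² = 2
2 = (2)_16 → 2² = 4
4 = (4)_16 → 4² = 16
16 = (1,0)_16 → 1² + 0² = 1  — reached the fixed point 1.
1 → 1, so 1 is the first repeated value.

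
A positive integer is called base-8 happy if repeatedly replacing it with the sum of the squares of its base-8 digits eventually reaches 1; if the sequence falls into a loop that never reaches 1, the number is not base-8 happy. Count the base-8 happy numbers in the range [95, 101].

95: 95 → 59 → 58 → 53 → 61 → 74 → 6 → 36 → 32 → 16 → 4 → 16  (repeats 16)
96: 96 → 17 → 5 → 25 → 10 → 5  (repeats 5)
97: 97 → 18 → 8 → 1  (reaches 1)
98: 98 → 21 → 29 → 34 → 20 → 20  (repeats 20)
99: 99 → 26 → 13 → 26  (repeats 26)
100: 100 → 33 → 17 → 5 → 25 → 10 → 5  (repeats 5)
101: 101 → 42 → 29 → 34 → 20 → 20  (repeats 20)
base-8 happy: 97

1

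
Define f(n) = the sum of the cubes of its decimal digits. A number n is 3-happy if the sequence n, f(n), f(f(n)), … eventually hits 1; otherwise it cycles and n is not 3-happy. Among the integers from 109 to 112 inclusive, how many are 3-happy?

1

109: 109 → 730 → 370 → 370  (repeats 370)
110: 110 → 2 → 8 → 512 → 134 → 92 → 737 → 713 → 371 → 371  (repeats 371)
111: 111 → 3 → 27 → 351 → 153 → 153  (repeats 153)
112: 112 → 10 → 1  (reaches 1)
3-happy: 112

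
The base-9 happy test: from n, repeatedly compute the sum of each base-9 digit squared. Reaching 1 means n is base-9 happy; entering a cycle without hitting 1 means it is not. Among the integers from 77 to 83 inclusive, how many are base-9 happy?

1

77: 77 → 89 → 65 → 53 → 89  (repeats 89)
78: 78 → 100 → 6 → 36 → 16 → 50 → 50  (repeats 50)
79: 79 → 113 → 35 → 73 → 65 → 53 → 89 → 65  (repeats 65)
80: 80 → 128 → 30 → 18 → 4 → 16 → 50 → 50  (repeats 50)
81: 81 → 1  (reaches 1)
82: 82 → 2 → 4 → 16 → 50 → 50  (repeats 50)
83: 83 → 5 → 25 → 53 → 89 → 65 → 53  (repeats 53)
base-9 happy: 81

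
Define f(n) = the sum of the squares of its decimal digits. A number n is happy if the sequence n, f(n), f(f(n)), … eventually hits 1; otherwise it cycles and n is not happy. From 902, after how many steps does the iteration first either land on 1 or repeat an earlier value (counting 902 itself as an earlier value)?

10

902 → 85
85 → 89
89 → 145
145 → 42
42 → 20
20 → 4
4 → 16
16 → 37
37 → 58
58 → 89  — 89 repeats.
That took 10 steps.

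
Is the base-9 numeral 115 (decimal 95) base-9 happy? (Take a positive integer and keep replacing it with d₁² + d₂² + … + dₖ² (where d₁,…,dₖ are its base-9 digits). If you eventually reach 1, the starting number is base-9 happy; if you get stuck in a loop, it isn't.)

base-9 happy

95 = (1,1,5)_9 → 1² + 1² + 5² = 1 + 1 + 25 = 27
27 = (3,0)_9 → 3² + 0² = 9 + 0 = 9
9 = (1,0)_9 → 1² + 0² = 1 + 0 = 1  — reached 1.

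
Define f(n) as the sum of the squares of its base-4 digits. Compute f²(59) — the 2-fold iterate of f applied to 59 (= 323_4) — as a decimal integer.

6

59 = (3,2,3)_4 → 3² + 2² + 3² = 9 + 4 + 9 = 22
22 = (1,1,2)_4 → 1² + 1² + 2² = 1 + 1 + 4 = 6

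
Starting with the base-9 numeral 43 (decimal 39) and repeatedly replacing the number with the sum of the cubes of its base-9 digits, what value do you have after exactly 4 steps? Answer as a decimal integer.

27

39 = (4,3)_9 → 4³ + 3³ = 64 + 27 = 91
91 = (1,1,1)_9 → 1³ + 1³ + 1³ = 1 + 1 + 1 = 3
3 = (3)_9 → 3³ = 27
27 = (3,0)_9 → 3³ + 0³ = 27 + 0 = 27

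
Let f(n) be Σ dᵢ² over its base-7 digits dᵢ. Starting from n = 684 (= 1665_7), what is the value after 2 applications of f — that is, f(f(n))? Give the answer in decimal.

4

684 = (1,6,6,5)_7 → 98
98 = (2,0,0)_7 → 4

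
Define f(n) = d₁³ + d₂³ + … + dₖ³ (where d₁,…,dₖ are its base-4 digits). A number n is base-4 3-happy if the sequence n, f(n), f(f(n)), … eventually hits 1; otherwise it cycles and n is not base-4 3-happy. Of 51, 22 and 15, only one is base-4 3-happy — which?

22

51: 51 → 54 → 36 → 9 → 9  — repeats 9 (not base-4 3-happy)
22: 22 → 10 → 16 → 1  — reaches 1 (base-4 3-happy)
15: 15 → 54 → 36 → 9 → 9  — repeats 9 (not base-4 3-happy)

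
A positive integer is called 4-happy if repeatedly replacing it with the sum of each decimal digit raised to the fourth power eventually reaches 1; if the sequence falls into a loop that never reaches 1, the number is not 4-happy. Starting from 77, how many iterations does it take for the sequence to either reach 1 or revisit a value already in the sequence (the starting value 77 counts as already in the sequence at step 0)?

13

77 → 7⁴ + 7⁴ = 2401 + 2401 = 4802
4802 → 4⁴ + 8⁴ + 0⁴ + 2⁴ = 256 + 4096 + 0 + 16 = 4368
4368 → 4⁴ + 3⁴ + 6⁴ + 8⁴ = 256 + 81 + 1296 + 4096 = 5729
5729 → 5⁴ + 7⁴ + 2⁴ + 9⁴ = 625 + 2401 + 16 + 6561 = 9603
9603 → 9⁴ + 6⁴ + 0⁴ + 3⁴ = 6561 + 1296 + 0 + 81 = 7938
7938 → 7⁴ + 9⁴ + 3⁴ + 8⁴ = 2401 + 6561 + 81 + 4096 = 13139
13139 → 1⁴ + 3⁴ + 1⁴ + 3⁴ + 9⁴ = 1 + 81 + 1 + 81 + 6561 = 6725
6725 → 6⁴ + 7⁴ + 2⁴ + 5⁴ = 1296 + 2401 + 16 + 625 = 4338
4338 → 4⁴ + 3⁴ + 3⁴ + 8⁴ = 256 + 81 + 81 + 4096 = 4514
4514 → 4⁴ + 5⁴ + 1⁴ + 4⁴ = 256 + 625 + 1 + 256 = 1138
1138 → 1⁴ + 1⁴ + 3⁴ + 8⁴ = 1 + 1 + 81 + 4096 = 4179
4179 → 4⁴ + 1⁴ + 7⁴ + 9⁴ = 256 + 1 + 2401 + 6561 = 9219
9219 → 9⁴ + 2⁴ + 1⁴ + 9⁴ = 6561 + 16 + 1 + 6561 = 13139  — 13139 repeats.
That took 13 steps.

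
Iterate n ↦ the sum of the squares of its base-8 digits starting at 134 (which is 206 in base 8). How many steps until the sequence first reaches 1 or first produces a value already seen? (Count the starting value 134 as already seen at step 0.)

134 = (2,0,6)_8 → 2² + 0² + 6² = 40
40 = (5,0)_8 → 5² + 0² = 25
25 = (3,1)_8 → 3² + 1² = 10
10 = (1,2)_8 → 1² + 2² = 5
5 = (5)_8 → 5² = 25  — 25 repeats.
That took 5 steps.

5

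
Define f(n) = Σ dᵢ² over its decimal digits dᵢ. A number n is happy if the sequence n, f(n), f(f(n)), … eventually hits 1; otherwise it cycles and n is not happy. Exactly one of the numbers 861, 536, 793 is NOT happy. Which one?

861

861: 861 → 101 → 2 → 4 → 16 → 37 → 58 → 89 → 145 → 42 → 20 → 4  — repeats 4 (not happy)
536: 536 → 70 → 49 → 97 → 130 → 10 → 1  — reaches 1 (happy)
793: 793 → 139 → 91 → 82 → 68 → 100 → 1  — reaches 1 (happy)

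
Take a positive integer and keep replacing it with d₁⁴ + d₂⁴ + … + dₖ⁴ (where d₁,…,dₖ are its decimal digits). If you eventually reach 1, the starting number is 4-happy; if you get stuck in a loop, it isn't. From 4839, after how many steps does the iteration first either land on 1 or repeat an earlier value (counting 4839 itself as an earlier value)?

14

4839 → 4⁴ + 8⁴ + 3⁴ + 9⁴ = 256 + 4096 + 81 + 6561 = 10994
10994 → 1⁴ + 0⁴ + 9⁴ + 9⁴ + 4⁴ = 1 + 0 + 6561 + 6561 + 256 = 13379
13379 → 1⁴ + 3⁴ + 3⁴ + 7⁴ + 9⁴ = 1 + 81 + 81 + 2401 + 6561 = 9125
9125 → 9⁴ + 1⁴ + 2⁴ + 5⁴ = 6561 + 1 + 16 + 625 = 7203
7203 → 7⁴ + 2⁴ + 0⁴ + 3⁴ = 2401 + 16 + 0 + 81 = 2498
2498 → 2⁴ + 4⁴ + 9⁴ + 8⁴ = 16 + 256 + 6561 + 4096 = 10929
10929 → 1⁴ + 0⁴ + 9⁴ + 2⁴ + 9⁴ = 1 + 0 + 6561 + 16 + 6561 = 13139
13139 → 1⁴ + 3⁴ + 1⁴ + 3⁴ + 9⁴ = 1 + 81 + 1 + 81 + 6561 = 6725
6725 → 6⁴ + 7⁴ + 2⁴ + 5⁴ = 1296 + 2401 + 16 + 625 = 4338
4338 → 4⁴ + 3⁴ + 3⁴ + 8⁴ = 256 + 81 + 81 + 4096 = 4514
4514 → 4⁴ + 5⁴ + 1⁴ + 4⁴ = 256 + 625 + 1 + 256 = 1138
1138 → 1⁴ + 1⁴ + 3⁴ + 8⁴ = 1 + 1 + 81 + 4096 = 4179
4179 → 4⁴ + 1⁴ + 7⁴ + 9⁴ = 256 + 1 + 2401 + 6561 = 9219
9219 → 9⁴ + 2⁴ + 1⁴ + 9⁴ = 6561 + 16 + 1 + 6561 = 13139  — 13139 repeats.
That took 14 steps.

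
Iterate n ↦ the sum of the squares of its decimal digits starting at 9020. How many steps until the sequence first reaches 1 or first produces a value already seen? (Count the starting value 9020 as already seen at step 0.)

9020 → 9² + 0² + 2² + 0² = 81 + 0 + 4 + 0 = 85
85 → 8² + 5² = 64 + 25 = 89
89 → 8² + 9² = 64 + 81 = 145
145 → 1² + 4² + 5² = 1 + 16 + 25 = 42
42 → 4² + 2² = 16 + 4 = 20
20 → 2² + 0² = 4 + 0 = 4
4 → 4² = 16
16 → 1² + 6² = 1 + 36 = 37
37 → 3² + 7² = 9 + 49 = 58
58 → 5² + 8² = 25 + 64 = 89  — 89 repeats.
That took 10 steps.

10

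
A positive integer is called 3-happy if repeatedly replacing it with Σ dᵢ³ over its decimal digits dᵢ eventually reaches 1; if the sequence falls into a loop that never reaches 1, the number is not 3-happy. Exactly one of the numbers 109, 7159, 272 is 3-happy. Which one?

7159

109: 109 → 730 → 370 → 370  — repeats 370 (not 3-happy)
7159: 7159 → 1198 → 1243 → 100 → 1  — reaches 1 (3-happy)
272: 272 → 359 → 881 → 1025 → 134 → 92 → 737 → 713 → 371 → 371  — repeats 371 (not 3-happy)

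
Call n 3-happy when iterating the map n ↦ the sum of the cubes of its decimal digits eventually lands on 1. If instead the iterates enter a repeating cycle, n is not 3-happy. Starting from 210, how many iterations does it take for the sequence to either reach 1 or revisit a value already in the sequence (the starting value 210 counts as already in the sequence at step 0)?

6

210 → 9
9 → 729
729 → 1080
1080 → 513
513 → 153
153 → 153  — 153 repeats.
That took 6 steps.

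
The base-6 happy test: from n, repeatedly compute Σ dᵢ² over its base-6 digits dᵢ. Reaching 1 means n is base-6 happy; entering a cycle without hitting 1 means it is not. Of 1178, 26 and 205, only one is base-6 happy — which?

1178

1178: 1178 → 49 → 6 → 1  — reaches 1 (base-6 happy)
26: 26 → 20 → 13 → 5 → 25 → 17 → 29 → 41 → 26  — repeats 26 (not base-6 happy)
205: 205 → 42 → 2 → 4 → 16 → 20 → 13 → 5 → 25 → 17 → 29 → 41 → 26 → 20  — repeats 20 (not base-6 happy)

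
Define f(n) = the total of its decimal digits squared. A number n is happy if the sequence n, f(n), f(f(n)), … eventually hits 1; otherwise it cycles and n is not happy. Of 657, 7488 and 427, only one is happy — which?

7488

657: 657 → 110 → 2 → 4 → 16 → 37 → 58 → 89 → 145 → 42 → 20 → 4  — repeats 4 (not happy)
7488: 7488 → 193 → 91 → 82 → 68 → 100 → 1  — reaches 1 (happy)
427: 427 → 69 → 117 → 51 → 26 → 40 → 16 → 37 → 58 → 89 → 145 → 42 → 20 → 4 → 16  — repeats 16 (not happy)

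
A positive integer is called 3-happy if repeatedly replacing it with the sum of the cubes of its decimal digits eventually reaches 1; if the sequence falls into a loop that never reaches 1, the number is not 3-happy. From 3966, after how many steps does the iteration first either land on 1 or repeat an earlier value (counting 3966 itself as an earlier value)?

3966 → 3³ + 9³ + 6³ + 6³ = 1188
1188 → 1³ + 1³ + 8³ + 8³ = 1026
1026 → 1³ + 0³ + 2³ + 6³ = 225
225 → 2³ + 2³ + 5³ = 141
141 → 1³ + 4³ + 1³ = 66
66 → 6³ + 6³ = 432
432 → 4³ + 3³ + 2³ = 99
99 → 9³ + 9³ = 1458
1458 → 1³ + 4³ + 5³ + 8³ = 702
702 → 7³ + 0³ + 2³ = 351
351 → 3³ + 5³ + 1³ = 153
153 → 1³ + 5³ + 3³ = 153  — 153 repeats.
That took 12 steps.

12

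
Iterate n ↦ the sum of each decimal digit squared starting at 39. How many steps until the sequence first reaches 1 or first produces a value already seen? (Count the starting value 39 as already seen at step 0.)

39 → 3² + 9² = 9 + 81 = 90
90 → 9² + 0² = 81 + 0 = 81
81 → 8² + 1² = 64 + 1 = 65
65 → 6² + 5² = 36 + 25 = 61
61 → 6² + 1² = 36 + 1 = 37
37 → 3² + 7² = 9 + 49 = 58
58 → 5² + 8² = 25 + 64 = 89
89 → 8² + 9² = 64 + 81 = 145
145 → 1² + 4² + 5² = 1 + 16 + 25 = 42
42 → 4² + 2² = 16 + 4 = 20
20 → 2² + 0² = 4 + 0 = 4
4 → 4² = 16
16 → 1² + 6² = 1 + 36 = 37  — 37 repeats.
That took 13 steps.

13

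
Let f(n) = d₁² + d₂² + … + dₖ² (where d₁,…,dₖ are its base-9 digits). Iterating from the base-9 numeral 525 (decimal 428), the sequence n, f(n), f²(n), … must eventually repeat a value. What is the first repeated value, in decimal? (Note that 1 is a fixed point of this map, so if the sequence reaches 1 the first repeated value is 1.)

50

428 = (5,2,5)_9 → 5² + 2² + 5² = 54
54 = (6,0)_9 → 6² + 0² = 36
36 = (4,0)_9 → 4² + 0² = 16
16 = (1,7)_9 → 1² + 7² = 50
50 = (5,5)_9 → 5² + 5² = 50  — 50 already appeared earlier.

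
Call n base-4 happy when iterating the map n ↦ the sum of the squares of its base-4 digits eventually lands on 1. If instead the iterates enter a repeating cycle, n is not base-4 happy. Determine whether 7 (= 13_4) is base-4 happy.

base-4 happy

7 = (1,3)_4 → 1² + 3² = 10
10 = (2,2)_4 → 2² + 2² = 8
8 = (2,0)_4 → 2² + 0² = 4
4 = (1,0)_4 → 1² + 0² = 1  — reached 1.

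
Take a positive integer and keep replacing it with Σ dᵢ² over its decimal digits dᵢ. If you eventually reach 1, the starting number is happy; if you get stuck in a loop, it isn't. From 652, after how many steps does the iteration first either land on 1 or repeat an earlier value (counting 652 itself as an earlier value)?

11

652 → 6² + 5² + 2² = 36 + 25 + 4 = 65
65 → 6² + 5² = 36 + 25 = 61
61 → 6² + 1² = 36 + 1 = 37
37 → 3² + 7² = 9 + 49 = 58
58 → 5² + 8² = 25 + 64 = 89
89 → 8² + 9² = 64 + 81 = 145
145 → 1² + 4² + 5² = 1 + 16 + 25 = 42
42 → 4² + 2² = 16 + 4 = 20
20 → 2² + 0² = 4 + 0 = 4
4 → 4² = 16
16 → 1² + 6² = 1 + 36 = 37  — 37 repeats.
That took 11 steps.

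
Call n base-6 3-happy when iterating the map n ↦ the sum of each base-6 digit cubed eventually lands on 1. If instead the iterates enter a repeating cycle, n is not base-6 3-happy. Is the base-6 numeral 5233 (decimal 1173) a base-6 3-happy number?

base-6 3-happy

1173 = (5,2,3,3)_6 → 5³ + 2³ + 3³ + 3³ = 125 + 8 + 27 + 27 = 187
187 = (5,1,1)_6 → 5³ + 1³ + 1³ = 125 + 1 + 1 = 127
127 = (3,3,1)_6 → 3³ + 3³ + 1³ = 27 + 27 + 1 = 55
55 = (1,3,1)_6 → 1³ + 3³ + 1³ = 1 + 27 + 1 = 29
29 = (4,5)_6 → 4³ + 5³ = 64 + 125 = 189
189 = (5,1,3)_6 → 5³ + 1³ + 3³ = 125 + 1 + 27 = 153
153 = (4,1,3)_6 → 4³ + 1³ + 3³ = 64 + 1 + 27 = 92
92 = (2,3,2)_6 → 2³ + 3³ + 2³ = 8 + 27 + 8 = 43
43 = (1,1,1)_6 → 1³ + 1³ + 1³ = 1 + 1 + 1 = 3
3 = (3)_6 → 3³ = 27
27 = (4,3)_6 → 4³ + 3³ = 64 + 27 = 91
91 = (2,3,1)_6 → 2³ + 3³ + 1³ = 8 + 27 + 1 = 36
36 = (1,0,0)_6 → 1³ + 0³ + 0³ = 1 + 0 + 0 = 1  — reached 1.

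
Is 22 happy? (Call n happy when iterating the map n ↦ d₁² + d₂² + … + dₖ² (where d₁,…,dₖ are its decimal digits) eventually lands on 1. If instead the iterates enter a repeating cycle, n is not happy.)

22 → 2² + 2² = 8
8 → 8² = 64
64 → 6² + 4² = 52
52 → 5² + 2² = 29
29 → 2² + 9² = 85
85 → 8² + 5² = 89
89 → 8² + 9² = 145
145 → 1² + 4² + 5² = 42
42 → 4² + 2² = 20
20 → 2² + 0² = 4
4 → 4² = 16
16 → 1² + 6² = 37
37 → 3² + 7² = 58
58 → 5² + 8² = 89  — 89 already seen; the sequence cycles without reaching 1.

not happy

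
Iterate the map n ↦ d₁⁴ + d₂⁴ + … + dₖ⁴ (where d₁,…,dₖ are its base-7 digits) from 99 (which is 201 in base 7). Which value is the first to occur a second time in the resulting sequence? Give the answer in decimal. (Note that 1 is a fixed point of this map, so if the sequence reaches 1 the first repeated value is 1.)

99 = (2,0,1)_7 → 2⁴ + 0⁴ + 1⁴ = 16 + 0 + 1 = 17
17 = (2,3)_7 → 2⁴ + 3⁴ = 16 + 81 = 97
97 = (1,6,6)_7 → 1⁴ + 6⁴ + 6⁴ = 1 + 1296 + 1296 = 2593
2593 = (1,0,3,6,3)_7 → 1⁴ + 0⁴ + 3⁴ + 6⁴ + 3⁴ = 1 + 0 + 81 + 1296 + 81 = 1459
1459 = (4,1,5,3)_7 → 4⁴ + 1⁴ + 5⁴ + 3⁴ = 256 + 1 + 625 + 81 = 963
963 = (2,5,4,4)_7 → 2⁴ + 5⁴ + 4⁴ + 4⁴ = 16 + 625 + 256 + 256 = 1153
1153 = (3,2,3,5)_7 → 3⁴ + 2⁴ + 3⁴ + 5⁴ = 81 + 16 + 81 + 625 = 803
803 = (2,2,2,5)_7 → 2⁴ + 2⁴ + 2⁴ + 5⁴ = 16 + 16 + 16 + 625 = 673
673 = (1,6,5,1)_7 → 1⁴ + 6⁴ + 5⁴ + 1⁴ = 1 + 1296 + 625 + 1 = 1923
1923 = (5,4,1,5)_7 → 5⁴ + 4⁴ + 1⁴ + 5⁴ = 625 + 256 + 1 + 625 = 1507
1507 = (4,2,5,2)_7 → 4⁴ + 2⁴ + 5⁴ + 2⁴ = 256 + 16 + 625 + 16 = 913
913 = (2,4,4,3)_7 → 2⁴ + 4⁴ + 4⁴ + 3⁴ = 16 + 256 + 256 + 81 = 609
609 = (1,5,3,0)_7 → 1⁴ + 5⁴ + 3⁴ + 0⁴ = 1 + 625 + 81 + 0 = 707
707 = (2,0,3,0)_7 → 2⁴ + 0⁴ + 3⁴ + 0⁴ = 16 + 0 + 81 + 0 = 97  — 97 already appeared earlier.

97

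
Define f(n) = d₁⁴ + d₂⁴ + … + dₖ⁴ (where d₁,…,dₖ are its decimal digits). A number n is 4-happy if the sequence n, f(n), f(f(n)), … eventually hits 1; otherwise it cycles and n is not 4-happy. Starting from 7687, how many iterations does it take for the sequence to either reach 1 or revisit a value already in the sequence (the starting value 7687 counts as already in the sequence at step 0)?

7687 → 7⁴ + 6⁴ + 8⁴ + 7⁴ = 2401 + 1296 + 4096 + 2401 = 10194
10194 → 1⁴ + 0⁴ + 1⁴ + 9⁴ + 4⁴ = 1 + 0 + 1 + 6561 + 256 = 6819
6819 → 6⁴ + 8⁴ + 1⁴ + 9⁴ = 1296 + 4096 + 1 + 6561 = 11954
11954 → 1⁴ + 1⁴ + 9⁴ + 5⁴ + 4⁴ = 1 + 1 + 6561 + 625 + 256 = 7444
7444 → 7⁴ + 4⁴ + 4⁴ + 4⁴ = 2401 + 256 + 256 + 256 = 3169
3169 → 3⁴ + 1⁴ + 6⁴ + 9⁴ = 81 + 1 + 1296 + 6561 = 7939
7939 → 7⁴ + 9⁴ + 3⁴ + 9⁴ = 2401 + 6561 + 81 + 6561 = 15604
15604 → 1⁴ + 5⁴ + 6⁴ + 0⁴ + 4⁴ = 1 + 625 + 1296 + 0 + 256 = 2178
2178 → 2⁴ + 1⁴ + 7⁴ + 8⁴ = 16 + 1 + 2401 + 4096 = 6514
6514 → 6⁴ + 5⁴ + 1⁴ + 4⁴ = 1296 + 625 + 1 + 256 = 2178  — 2178 repeats.
That took 10 steps.

10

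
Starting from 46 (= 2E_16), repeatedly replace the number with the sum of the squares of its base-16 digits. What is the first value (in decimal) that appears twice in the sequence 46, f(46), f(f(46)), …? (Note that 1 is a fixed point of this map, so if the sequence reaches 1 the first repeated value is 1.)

46 = (2,14)_16 → 2² + 14² = 4 + 196 = 200
200 = (12,8)_16 → 12² + 8² = 144 + 64 = 208
208 = (13,0)_16 → 13² + 0² = 169 + 0 = 169
169 = (10,9)_16 → 10² + 9² = 100 + 81 = 181
181 = (11,5)_16 → 11² + 5² = 121 + 25 = 146
146 = (9,2)_16 → 9² + 2² = 81 + 4 = 85
85 = (5,5)_16 → 5² + 5² = 25 + 25 = 50
50 = (3,2)_16 → 3² + 2² = 9 + 4 = 13
13 = (13)_16 → 13² = 169  — 169 already appeared earlier.

169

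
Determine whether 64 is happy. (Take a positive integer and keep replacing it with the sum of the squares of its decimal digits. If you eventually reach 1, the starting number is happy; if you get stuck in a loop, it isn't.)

64 → 52
52 → 29
29 → 85
85 → 89
89 → 145
145 → 42
42 → 20
20 → 4
4 → 16
16 → 37
37 → 58
58 → 89  — 89 already seen; the sequence cycles without reaching 1.

not happy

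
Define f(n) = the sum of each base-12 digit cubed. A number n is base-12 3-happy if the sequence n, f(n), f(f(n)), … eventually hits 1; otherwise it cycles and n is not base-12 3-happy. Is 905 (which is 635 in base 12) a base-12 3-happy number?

base-12 3-happy

905 = (6,3,5)_12 → 6³ + 3³ + 5³ = 368
368 = (2,6,8)_12 → 2³ + 6³ + 8³ = 736
736 = (5,1,4)_12 → 5³ + 1³ + 4³ = 190
190 = (1,3,10)_12 → 1³ + 3³ + 10³ = 1028
1028 = (7,1,8)_12 → 7³ + 1³ + 8³ = 856
856 = (5,11,4)_12 → 5³ + 11³ + 4³ = 1520
1520 = (10,6,8)_12 → 10³ + 6³ + 8³ = 1728
1728 = (1,0,0,0)_12 → 1³ + 0³ + 0³ + 0³ = 1  — reached 1.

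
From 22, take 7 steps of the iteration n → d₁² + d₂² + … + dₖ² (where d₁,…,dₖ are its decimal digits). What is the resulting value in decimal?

145

22 → 2² + 2² = 4 + 4 = 8
8 → 8² = 64
64 → 6² + 4² = 36 + 16 = 52
52 → 5² + 2² = 25 + 4 = 29
29 → 2² + 9² = 4 + 81 = 85
85 → 8² + 5² = 64 + 25 = 89
89 → 8² + 9² = 64 + 81 = 145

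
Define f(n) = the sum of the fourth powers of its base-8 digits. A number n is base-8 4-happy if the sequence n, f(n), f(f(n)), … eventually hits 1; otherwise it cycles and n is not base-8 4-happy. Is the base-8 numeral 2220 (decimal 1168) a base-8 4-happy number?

base-8 4-happy

1168 = (2,2,2,0)_8 → 2⁴ + 2⁴ + 2⁴ + 0⁴ = 16 + 16 + 16 + 0 = 48
48 = (6,0)_8 → 6⁴ + 0⁴ = 1296 + 0 = 1296
1296 = (2,4,2,0)_8 → 2⁴ + 4⁴ + 2⁴ + 0⁴ = 16 + 256 + 16 + 0 = 288
288 = (4,4,0)_8 → 4⁴ + 4⁴ + 0⁴ = 256 + 256 + 0 = 512
512 = (1,0,0,0)_8 → 1⁴ + 0⁴ + 0⁴ + 0⁴ = 1 + 0 + 0 + 0 = 1  — reached 1.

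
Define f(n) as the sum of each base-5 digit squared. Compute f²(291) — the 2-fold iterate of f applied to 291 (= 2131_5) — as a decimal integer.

291 = (2,1,3,1)_5 → 2² + 1² + 3² + 1² = 15
15 = (3,0)_5 → 3² + 0² = 9

9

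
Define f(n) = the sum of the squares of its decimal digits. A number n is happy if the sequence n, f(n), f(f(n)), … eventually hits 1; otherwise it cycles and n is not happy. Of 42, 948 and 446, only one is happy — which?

446

42: 42 → 20 → 4 → 16 → 37 → 58 → 89 → 145 → 42  — repeats 42 (not happy)
948: 948 → 161 → 38 → 73 → 58 → 89 → 145 → 42 → 20 → 4 → 16 → 37 → 58  — repeats 58 (not happy)
446: 446 → 68 → 100 → 1  — reaches 1 (happy)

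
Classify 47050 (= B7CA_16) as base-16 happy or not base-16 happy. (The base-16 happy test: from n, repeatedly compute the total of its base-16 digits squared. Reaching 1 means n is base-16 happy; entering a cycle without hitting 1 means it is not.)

47050 = (11,7,12,10)_16 → 11² + 7² + 12² + 10² = 121 + 49 + 144 + 100 = 414
414 = (1,9,14)_16 → 1² + 9² + 14² = 1 + 81 + 196 = 278
278 = (1,1,6)_16 → 1² + 1² + 6² = 1 + 1 + 36 = 38
38 = (2,6)_16 → 2² + 6² = 4 + 36 = 40
40 = (2,8)_16 → 2² + 8² = 4 + 64 = 68
68 = (4,4)_16 → 4² + 4² = 16 + 16 = 32
32 = (2,0)_16 → 2² + 0² = 4 + 0 = 4
4 = (4)_16 → 4² = 16
16 = (1,0)_16 → 1² + 0² = 1 + 0 = 1  — reached 1.

base-16 happy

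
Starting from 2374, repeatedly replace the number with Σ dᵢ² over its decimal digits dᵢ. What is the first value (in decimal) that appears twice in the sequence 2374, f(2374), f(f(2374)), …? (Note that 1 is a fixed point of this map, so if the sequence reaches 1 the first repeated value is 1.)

4

2374 → 2² + 3² + 7² + 4² = 78
78 → 7² + 8² = 113
113 → 1² + 1² + 3² = 11
11 → 1² + 1² = 2
2 → 2² = 4
4 → 4² = 16
16 → 1² + 6² = 37
37 → 3² + 7² = 58
58 → 5² + 8² = 89
89 → 8² + 9² = 145
145 → 1² + 4² + 5² = 42
42 → 4² + 2² = 20
20 → 2² + 0² = 4  — 4 already appeared earlier.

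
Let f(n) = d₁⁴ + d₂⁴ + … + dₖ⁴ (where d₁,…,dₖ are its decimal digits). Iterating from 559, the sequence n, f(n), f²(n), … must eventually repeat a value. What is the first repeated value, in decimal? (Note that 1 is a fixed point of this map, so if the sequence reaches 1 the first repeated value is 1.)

13139

559 → 5⁴ + 5⁴ + 9⁴ = 625 + 625 + 6561 = 7811
7811 → 7⁴ + 8⁴ + 1⁴ + 1⁴ = 2401 + 4096 + 1 + 1 = 6499
6499 → 6⁴ + 4⁴ + 9⁴ + 9⁴ = 1296 + 256 + 6561 + 6561 = 14674
14674 → 1⁴ + 4⁴ + 6⁴ + 7⁴ + 4⁴ = 1 + 256 + 1296 + 2401 + 256 = 4210
4210 → 4⁴ + 2⁴ + 1⁴ + 0⁴ = 256 + 16 + 1 + 0 = 273
273 → 2⁴ + 7⁴ + 3⁴ = 16 + 2401 + 81 = 2498
2498 → 2⁴ + 4⁴ + 9⁴ + 8⁴ = 16 + 256 + 6561 + 4096 = 10929
10929 → 1⁴ + 0⁴ + 9⁴ + 2⁴ + 9⁴ = 1 + 0 + 6561 + 16 + 6561 = 13139
13139 → 1⁴ + 3⁴ + 1⁴ + 3⁴ + 9⁴ = 1 + 81 + 1 + 81 + 6561 = 6725
6725 → 6⁴ + 7⁴ + 2⁴ + 5⁴ = 1296 + 2401 + 16 + 625 = 4338
4338 → 4⁴ + 3⁴ + 3⁴ + 8⁴ = 256 + 81 + 81 + 4096 = 4514
4514 → 4⁴ + 5⁴ + 1⁴ + 4⁴ = 256 + 625 + 1 + 256 = 1138
1138 → 1⁴ + 1⁴ + 3⁴ + 8⁴ = 1 + 1 + 81 + 4096 = 4179
4179 → 4⁴ + 1⁴ + 7⁴ + 9⁴ = 256 + 1 + 2401 + 6561 = 9219
9219 → 9⁴ + 2⁴ + 1⁴ + 9⁴ = 6561 + 16 + 1 + 6561 = 13139  — 13139 already appeared earlier.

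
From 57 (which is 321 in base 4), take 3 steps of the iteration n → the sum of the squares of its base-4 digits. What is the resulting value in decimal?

10

57 = (3,2,1)_4 → 3² + 2² + 1² = 14
14 = (3,2)_4 → 3² + 2² = 13
13 = (3,1)_4 → 3² + 1² = 10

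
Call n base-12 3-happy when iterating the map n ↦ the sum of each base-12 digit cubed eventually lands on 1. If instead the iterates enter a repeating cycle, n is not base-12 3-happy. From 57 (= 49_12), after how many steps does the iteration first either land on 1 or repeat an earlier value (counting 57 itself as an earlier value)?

15

57 = (4,9)_12 → 793
793 = (5,6,1)_12 → 342
342 = (2,4,6)_12 → 288
288 = (2,0,0)_12 → 8
8 = (8)_12 → 512
512 = (3,6,8)_12 → 755
755 = (5,2,11)_12 → 1464
1464 = (10,2,0)_12 → 1008
1008 = (7,0,0)_12 → 343
343 = (2,4,7)_12 → 415
415 = (2,10,7)_12 → 1351
1351 = (9,4,7)_12 → 1136
1136 = (7,10,8)_12 → 1855
1855 = (1,0,10,7)_12 → 1344
1344 = (9,4,0)_12 → 793  — 793 repeats.
That took 15 steps.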